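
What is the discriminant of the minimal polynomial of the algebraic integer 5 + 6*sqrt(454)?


The element 5 + 6*sqrt(454) has minimal polynomial:
x^2 - 10*x - 16319
Discriminant = (-10)^2 - 4*(-16319)
= 100 + 65276
= 65376

65376


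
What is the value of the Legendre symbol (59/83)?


p = 83 is prime, so compute (59/83) with the reciprocity algorithm (Jacobi-symbol steps: pull out 2s via (2/n), flip via reciprocity, reduce):
  reciprocity: (59/83) -> -(83/59)
  reduce: (24/59)
  pull out 2: (2/59) = -1  (since 59 mod 8 = 3)
  pull out 2: (2/59) = -1  (since 59 mod 8 = 3)
  pull out 2: (2/59) = -1  (since 59 mod 8 = 3)
  reciprocity: (3/59) -> -(59/3)
  reduce: (2/3)
  pull out 2: (2/3) = -1  (since 3 mod 8 = 3)
  (1/3) = 1
Product of signs = 1
(59/83) = 1

1


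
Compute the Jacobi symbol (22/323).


Compute (22/323) via quadratic reciprocity:
  pull out 2: (2/323) = -1  (since 323 mod 8 = 3)
  reciprocity: (11/323) -> -(323/11)
  reduce: (4/11)
  pull out 2: (2/11) = -1  (since 11 mod 8 = 3)
  pull out 2: (2/11) = -1  (since 11 mod 8 = 3)
  (1/11) = 1
Product of signs = 1

1


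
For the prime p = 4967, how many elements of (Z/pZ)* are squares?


For prime p, the number of non-zero quadratic residues is (p-1)/2.
= (4967-1)/2
= 2483

2483


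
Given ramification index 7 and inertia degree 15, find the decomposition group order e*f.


|D_P| = e * f
= 7 * 15
= 105

105


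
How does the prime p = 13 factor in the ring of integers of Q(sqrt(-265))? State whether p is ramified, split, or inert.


K = Q(sqrt(-265)). Since d mod 4 = 3, disc(K) = -1060.
Check p | disc: -1060 mod 13 = 6.
p does not divide disc. Compute Legendre symbol (d/p):
8^((13-1)/2) mod 13 = -1
(d/p) = -1, so p is inert: (p) stays prime with e=1, f=2, g=1.
Therefore p is inert.

inert


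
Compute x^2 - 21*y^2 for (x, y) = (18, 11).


x^2 - d*y^2
= 18^2 - 21*11^2
= 324 - 2541
= -2217

-2217


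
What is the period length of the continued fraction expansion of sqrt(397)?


Run the CF algorithm for sqrt(397).
a_0 = floor(sqrt(397)) = 19; set m_0=0, q_0=1.
Recurrence: m' = q*a - m,  q' = (d - m'^2)/q,  a' = floor((a_0 + m')/q').
  step 1: m=19, q=36, a=1
  step 2: m=17, q=3, a=12
  step 3: m=19, q=12, a=3
  step 4: m=17, q=9, a=4
  step 5: m=19, q=4, a=9
  step 6: m=17, q=27, a=1
  step 7: m=10, q=11, a=2
  step 8: m=12, q=23, a=1
  step 9: m=11, q=12, a=2
  step 10: m=13, q=19, a=1
  step 11: m=6, q=19, a=1
  step 12: m=13, q=12, a=2
  step 13: m=11, q=23, a=1
  step 14: m=12, q=11, a=2
  step 15: m=10, q=27, a=1
  step 16: m=17, q=4, a=9
  step 17: m=19, q=9, a=4
  step 18: m=17, q=12, a=3
  step 19: m=19, q=3, a=12
  step 20: m=17, q=36, a=1
  step 21: m=19, q=1, a=38
a_21 = 2*a_0 = 38, so the period closes here.
sqrt(397) = [19; 1, 12, 3, 4, 9, 1, 2, 1, 2, 1, 1, 2, 1, 2, 1, 9, 4, 3, 12, 1, 38]
Period length = 21

21


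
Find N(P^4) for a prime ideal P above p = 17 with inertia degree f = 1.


N(P^a) = p^(a*f)
= 17^(4*1)
= 17^4
= 83521

83521


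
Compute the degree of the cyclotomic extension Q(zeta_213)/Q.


The degree equals Euler's totient phi(213).
213 = 3 * 71
phi(213) = 140

140


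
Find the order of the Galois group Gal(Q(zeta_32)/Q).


|Gal(Q(zeta_32)/Q)| = phi(32)
= 16

16


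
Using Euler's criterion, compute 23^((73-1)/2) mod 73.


p = 73 is prime and the exponent is (p-1)/2 = 36, so by Euler's criterion 23^36 = (23/73) = +1 or -1 mod 73.
Compute by square-and-multiply:
  36 = 32 + 4 (binary 100100)
  Repeated squaring mod 73: 23^1 = 23, 23^2 = 18, 23^4 = 32, 23^8 = 2, 23^16 = 4, 23^32 = 16
  23^36 = 23^32 * 23^4 = 16 * 32 mod 73
    16 * 32 = 512 = 1 mod 73
  23^36 = 1 mod 73
Result 1: 23 is a quadratic residue mod 73.
23^36 mod 73 = 1

1


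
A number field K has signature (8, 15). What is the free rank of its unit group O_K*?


By Dirichlet's unit theorem:
rank = r1 + r2 - 1
= 8 + 15 - 1
= 22

22


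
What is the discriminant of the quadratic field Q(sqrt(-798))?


For K = Q(sqrt(d)) with d squarefree: disc(K) = d if d = 1 mod 4, and disc(K) = 4d if d = 2 or 3 mod 4.
Here d = -798, and d mod 4 = 2.
d = 2 mod 4, not 1 (O_K = Z[sqrt(d)]), so disc(K) = 4d = 4 * (-798) = -3192

-3192


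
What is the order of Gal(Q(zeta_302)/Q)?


|Gal(Q(zeta_302)/Q)| = phi(302)
= 150

150


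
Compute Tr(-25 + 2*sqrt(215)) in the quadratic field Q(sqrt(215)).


Tr(a + b*sqrt(d)) = (a + b*sqrt(d)) + (a - b*sqrt(d)) = 2a
= 2 * (-25)
= -50

-50


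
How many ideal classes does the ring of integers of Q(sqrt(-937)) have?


K = Q(sqrt(-937)). d mod 4 = 3, so D = disc(K) = 4d = -3748
h(K) equals the number of primitive reduced positive-definite forms (a, b, c) = a*x^2 + b*x*y + c*y^2 with b^2 - 4ac = D,
where reduced means |b| <= a <= c, with b >= 0 whenever |b| = a or a = c, and primitive means gcd(a, b, c) = 1.
Reduced forces 3a^2 <= |D| = 3748, so 1 <= a <= 35; b must have the parity of D, and c = (b^2 - D)/(4a) must be an integer >= a.
Enumerate a = 1..35, b in [-a, a]:
  a=1: (1, 0, 937)  [1]
  a=2: (2, 2, 469)  [1]
  a=3..6: none
  a=7: (7, -2, 134), (7, 2, 134)  [2]
  a=8..10: none
  a=11: (11, -6, 86), (11, 6, 86)  [2]
  a=12: none
  a=13: (13, -10, 74), (13, 10, 74)  [2]
  a=14: (14, -2, 67), (14, 2, 67)  [2]
  a=15..16: none
  a=17: (17, -14, 58), (17, 14, 58)  [2]
  a=18..21: none
  a=22: (22, -6, 43), (22, 6, 43)  [2]
  a=23: (23, -22, 46), (23, 22, 46)  [2]
  a=24..25: none
  a=26: (26, -10, 37), (26, 10, 37)  [2]
  a=27..28: none
  a=29: (29, -14, 34), (29, 14, 34)  [2]
  a=30..35: none
Total reduced forms: 1 + 1 + 2 + 2 + 2 + 2 + 2 + 2 + 2 + 2 + 2 = 20
h = 20

20


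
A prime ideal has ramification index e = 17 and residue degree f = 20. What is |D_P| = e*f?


|D_P| = e * f
= 17 * 20
= 340

340


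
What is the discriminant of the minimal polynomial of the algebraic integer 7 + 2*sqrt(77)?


The element 7 + 2*sqrt(77) has minimal polynomial:
x^2 - 14*x - 259
Discriminant = (-14)^2 - 4*(-259)
= 196 + 1036
= 1232

1232


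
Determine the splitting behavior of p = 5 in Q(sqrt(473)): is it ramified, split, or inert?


K = Q(sqrt(473)). Since d mod 4 = 1, disc(K) = 473.
Check p | disc: 473 mod 5 = 3.
p does not divide disc. Compute Legendre symbol (d/p):
3^((5-1)/2) mod 5 = -1
(d/p) = -1, so p is inert: (p) stays prime with e=1, f=2, g=1.
Therefore p is inert.

inert


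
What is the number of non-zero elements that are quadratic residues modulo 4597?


For prime p, the number of non-zero quadratic residues is (p-1)/2.
= (4597-1)/2
= 2298

2298


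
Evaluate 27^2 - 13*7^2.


x^2 - d*y^2
= 27^2 - 13*7^2
= 729 - 637
= 92

92


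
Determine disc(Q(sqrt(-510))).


For K = Q(sqrt(d)) with d squarefree: disc(K) = d if d = 1 mod 4, and disc(K) = 4d if d = 2 or 3 mod 4.
Here d = -510, and d mod 4 = 2.
d = 2 mod 4, not 1 (O_K = Z[sqrt(d)]), so disc(K) = 4d = 4 * (-510) = -2040

-2040


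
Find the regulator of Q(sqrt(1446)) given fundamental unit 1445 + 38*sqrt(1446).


epsilon = 1445 + 38*sqrt(1446)
= 2889.9997
R = ln(2889.9997)
= 7.9690

7.9690


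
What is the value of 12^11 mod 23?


p = 23 is prime and the exponent is (p-1)/2 = 11, so by Euler's criterion 12^11 = (12/23) = +1 or -1 mod 23.
Compute by square-and-multiply:
  11 = 8 + 2 + 1 (binary 1011)
  Repeated squaring mod 23: 12^1 = 12, 12^2 = 6, 12^4 = 13, 12^8 = 8
  12^11 = 12^8 * 12^2 * 12^1 = 8 * 6 * 12 mod 23
    8 * 6 = 48 = 2 mod 23
    2 * 12 = 24 = 1 mod 23
  12^11 = 1 mod 23
Result 1: 12 is a quadratic residue mod 23.
12^11 mod 23 = 1

1


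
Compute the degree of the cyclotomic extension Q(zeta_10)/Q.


The degree equals Euler's totient phi(10).
10 = 2 * 5
phi(10) = 4

4


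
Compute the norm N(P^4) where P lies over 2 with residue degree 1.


N(P^a) = p^(a*f)
= 2^(4*1)
= 2^4
= 16

16


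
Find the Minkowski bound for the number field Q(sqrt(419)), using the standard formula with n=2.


d = 419, d mod 4 = 3, so disc(K) = 4d = 1676; |disc(K)| = 1676
Real quadratic field, so n = 2, s = r2 = 0, r1 = 2
M = (n!/n^n) * (4/pi)^s * sqrt(|disc(K)|) = (2!/2^2) * (4/pi)^0 * sqrt(1676)
= 0.5 * 1.000000 * 40.938979
= 20.4695

20.4695


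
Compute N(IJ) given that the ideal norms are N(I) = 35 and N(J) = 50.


N(IJ) = N(I) * N(J)
= 35 * 50
= 1750

1750


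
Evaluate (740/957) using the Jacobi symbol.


Compute (740/957) via quadratic reciprocity:
  pull out 2: (2/957) = -1  (since 957 mod 8 = 5)
  pull out 2: (2/957) = -1  (since 957 mod 8 = 5)
  reciprocity: (185/957) -> +(957/185)
  reduce: (32/185)
  pull out 2: (2/185) = +1  (since 185 mod 8 = 1)
  pull out 2: (2/185) = +1  (since 185 mod 8 = 1)
  pull out 2: (2/185) = +1  (since 185 mod 8 = 1)
  pull out 2: (2/185) = +1  (since 185 mod 8 = 1)
  pull out 2: (2/185) = +1  (since 185 mod 8 = 1)
  (1/185) = 1
Product of signs = 1

1


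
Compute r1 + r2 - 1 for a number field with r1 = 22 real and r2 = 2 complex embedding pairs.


By Dirichlet's unit theorem:
rank = r1 + r2 - 1
= 22 + 2 - 1
= 23

23


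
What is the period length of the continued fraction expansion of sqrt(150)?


Run the CF algorithm for sqrt(150).
a_0 = floor(sqrt(150)) = 12; set m_0=0, q_0=1.
Recurrence: m' = q*a - m,  q' = (d - m'^2)/q,  a' = floor((a_0 + m')/q').
  step 1: m=12, q=6, a=4
  step 2: m=12, q=1, a=24
a_2 = 2*a_0 = 24, so the period closes here.
sqrt(150) = [12; 4, 24]
Period length = 2

2


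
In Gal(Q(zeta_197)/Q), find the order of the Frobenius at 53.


The Frobenius at p in Gal(Q(zeta_n)/Q) = (Z/nZ)* is the class of p, so its order is ord_197(53), the smallest k >= 1 with 53^k = 1 mod 197.
n = 197 = 197, phi(197) = 196; the order divides phi(n).
Divisors of 196: 1, 2, 4, 7, 14, 28, 49, 98, 196
Repeated squaring mod 197: 53^1 = 53, 53^2 = 51, 53^4 = 40, 53^8 = 24, 53^16 = 182, 53^32 = 28, 53^64 = 193, 53^128 = 16
Test divisors in increasing order:
  k=1: 53^1 = 53 mod 197
  k=2: 53^2 = 51 mod 197
  k=4: 53^4 = 40 mod 197
  k=7: 53^7 = 40 * 51 * 53 = 164 mod 197
  k=14: 53^14 = 24 * 40 * 51 = 104 mod 197
  k=28: 53^28 = 182 * 24 * 40 = 178 mod 197
  k=49: 53^49 = 28 * 182 * 53 = 1 mod 197  <- first divisor giving 1
Order = 49

49


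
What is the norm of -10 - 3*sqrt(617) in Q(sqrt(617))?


N(a + b*sqrt(d)) = a^2 - d*b^2
= (-10)^2 - (617)*(-3)^2
= 100 - 5553
= -5453

-5453


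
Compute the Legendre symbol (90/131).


p = 131 is prime, so compute (90/131) with the reciprocity algorithm (Jacobi-symbol steps: pull out 2s via (2/n), flip via reciprocity, reduce):
  pull out 2: (2/131) = -1  (since 131 mod 8 = 3)
  reciprocity: (45/131) -> +(131/45)
  reduce: (41/45)
  reciprocity: (41/45) -> +(45/41)
  reduce: (4/41)
  pull out 2: (2/41) = +1  (since 41 mod 8 = 1)
  pull out 2: (2/41) = +1  (since 41 mod 8 = 1)
  (1/41) = 1
Product of signs = -1
(90/131) = -1

-1


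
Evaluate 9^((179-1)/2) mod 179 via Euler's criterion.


p = 179 is prime and the exponent is (p-1)/2 = 89, so by Euler's criterion 9^89 = (9/179) = +1 or -1 mod 179.
Compute by square-and-multiply:
  89 = 64 + 16 + 8 + 1 (binary 1011001)
  Repeated squaring mod 179: 9^1 = 9, 9^2 = 81, 9^4 = 117, 9^8 = 85, 9^16 = 65, 9^32 = 108, 9^64 = 29
  9^89 = 9^64 * 9^16 * 9^8 * 9^1 = 29 * 65 * 85 * 9 mod 179
    29 * 65 = 1885 = 95 mod 179
    95 * 85 = 8075 = 20 mod 179
    20 * 9 = 180 = 1 mod 179
  9^89 = 1 mod 179
Result 1: 9 is a quadratic residue mod 179.
9^89 mod 179 = 1

1


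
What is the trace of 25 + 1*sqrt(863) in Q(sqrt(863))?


Tr(a + b*sqrt(d)) = (a + b*sqrt(d)) + (a - b*sqrt(d)) = 2a
= 2 * (25)
= 50

50


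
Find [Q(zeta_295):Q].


The degree equals Euler's totient phi(295).
295 = 5 * 59
phi(295) = 232

232


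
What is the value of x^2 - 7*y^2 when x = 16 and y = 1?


x^2 - d*y^2
= 16^2 - 7*1^2
= 256 - 7
= 249

249


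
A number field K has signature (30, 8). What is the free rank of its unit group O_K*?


By Dirichlet's unit theorem:
rank = r1 + r2 - 1
= 30 + 8 - 1
= 37

37


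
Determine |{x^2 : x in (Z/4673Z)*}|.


For prime p, the number of non-zero quadratic residues is (p-1)/2.
= (4673-1)/2
= 2336

2336


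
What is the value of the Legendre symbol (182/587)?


p = 587 is prime, so compute (182/587) with the reciprocity algorithm (Jacobi-symbol steps: pull out 2s via (2/n), flip via reciprocity, reduce):
  pull out 2: (2/587) = -1  (since 587 mod 8 = 3)
  reciprocity: (91/587) -> -(587/91)
  reduce: (41/91)
  reciprocity: (41/91) -> +(91/41)
  reduce: (9/41)
  reciprocity: (9/41) -> +(41/9)
  reduce: (5/9)
  reciprocity: (5/9) -> +(9/5)
  reduce: (4/5)
  pull out 2: (2/5) = -1  (since 5 mod 8 = 5)
  pull out 2: (2/5) = -1  (since 5 mod 8 = 5)
  (1/5) = 1
Product of signs = 1
(182/587) = 1

1


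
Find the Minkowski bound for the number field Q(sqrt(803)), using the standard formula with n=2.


d = 803, d mod 4 = 3, so disc(K) = 4d = 3212; |disc(K)| = 3212
Real quadratic field, so n = 2, s = r2 = 0, r1 = 2
M = (n!/n^n) * (4/pi)^s * sqrt(|disc(K)|) = (2!/2^2) * (4/pi)^0 * sqrt(3212)
= 0.5 * 1.000000 * 56.674509
= 28.3373

28.3373


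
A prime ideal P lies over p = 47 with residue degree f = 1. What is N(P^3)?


N(P^a) = p^(a*f)
= 47^(3*1)
= 47^3
= 103823

103823


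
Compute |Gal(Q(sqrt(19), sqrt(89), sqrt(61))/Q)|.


The 3 square roots of distinct primes are multiplicatively independent over Q,
so [K:Q] = 2^3 and Gal(K/Q) is isomorphic to (Z/2Z)^3.
|Gal| = 2^3 = 8

8


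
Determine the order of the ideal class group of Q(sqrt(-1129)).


K = Q(sqrt(-1129)). d mod 4 = 3, so D = disc(K) = 4d = -4516
h(K) equals the number of primitive reduced positive-definite forms (a, b, c) = a*x^2 + b*x*y + c*y^2 with b^2 - 4ac = D,
where reduced means |b| <= a <= c, with b >= 0 whenever |b| = a or a = c, and primitive means gcd(a, b, c) = 1.
Reduced forces 3a^2 <= |D| = 4516, so 1 <= a <= 38; b must have the parity of D, and c = (b^2 - D)/(4a) must be an integer >= a.
Enumerate a = 1..38, b in [-a, a]:
  a=1: (1, 0, 1129)  [1]
  a=2: (2, 2, 565)  [1]
  a=3..4: none
  a=5: (5, -2, 226), (5, 2, 226)  [2]
  a=6..9: none
  a=10: (10, -2, 113), (10, 2, 113)  [2]
  a=11: (11, -4, 103), (11, 4, 103)  [2]
  a=12..18: none
  a=19: (19, -14, 62), (19, 14, 62)  [2]
  a=20..21: none
  a=22: (22, -18, 55), (22, 18, 55)  [2]
  a=23..24: none
  a=25: (25, -22, 50), (25, 22, 50)  [2]
  a=26..30: none
  a=31: (31, -14, 38), (31, 14, 38)  [2]
  a=32..38: none
Total reduced forms: 1 + 1 + 2 + 2 + 2 + 2 + 2 + 2 + 2 = 16
h = 16

16


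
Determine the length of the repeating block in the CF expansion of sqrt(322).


Run the CF algorithm for sqrt(322).
a_0 = floor(sqrt(322)) = 17; set m_0=0, q_0=1.
Recurrence: m' = q*a - m,  q' = (d - m'^2)/q,  a' = floor((a_0 + m')/q').
  step 1: m=17, q=33, a=1
  step 2: m=16, q=2, a=16
  step 3: m=16, q=33, a=1
  step 4: m=17, q=1, a=34
a_4 = 2*a_0 = 34, so the period closes here.
sqrt(322) = [17; 1, 16, 1, 34]
Period length = 4

4


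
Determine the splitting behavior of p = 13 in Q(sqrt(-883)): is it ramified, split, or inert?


K = Q(sqrt(-883)). Since d mod 4 = 1, disc(K) = -883.
Check p | disc: -883 mod 13 = 1.
p does not divide disc. Compute Legendre symbol (d/p):
1^((13-1)/2) mod 13 = 1
(d/p) = 1, so p splits: (p) = P*P' with e=1, f=1, g=2.
Therefore p is split.

split


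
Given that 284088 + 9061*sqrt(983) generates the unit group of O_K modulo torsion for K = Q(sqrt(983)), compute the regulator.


epsilon = 284088 + 9061*sqrt(983)
= 568176.0000
R = ln(568176.0000)
= 13.2502

13.2502


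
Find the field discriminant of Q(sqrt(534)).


For K = Q(sqrt(d)) with d squarefree: disc(K) = d if d = 1 mod 4, and disc(K) = 4d if d = 2 or 3 mod 4.
Here d = 534, and d mod 4 = 2.
d = 2 mod 4, not 1 (O_K = Z[sqrt(d)]), so disc(K) = 4d = 4 * (534) = 2136

2136


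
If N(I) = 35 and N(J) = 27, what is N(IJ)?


N(IJ) = N(I) * N(J)
= 35 * 27
= 945

945


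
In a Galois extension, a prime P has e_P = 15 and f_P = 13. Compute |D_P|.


|D_P| = e * f
= 15 * 13
= 195

195


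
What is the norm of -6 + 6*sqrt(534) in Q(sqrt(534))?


N(a + b*sqrt(d)) = a^2 - d*b^2
= (-6)^2 - (534)*(6)^2
= 36 - 19224
= -19188

-19188


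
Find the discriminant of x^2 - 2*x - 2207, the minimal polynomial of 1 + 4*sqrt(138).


The element 1 + 4*sqrt(138) has minimal polynomial:
x^2 - 2*x - 2207
Discriminant = (-2)^2 - 4*(-2207)
= 4 + 8828
= 8832

8832


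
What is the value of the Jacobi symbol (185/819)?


Compute (185/819) via quadratic reciprocity:
  reciprocity: (185/819) -> +(819/185)
  reduce: (79/185)
  reciprocity: (79/185) -> +(185/79)
  reduce: (27/79)
  reciprocity: (27/79) -> -(79/27)
  reduce: (25/27)
  reciprocity: (25/27) -> +(27/25)
  reduce: (2/25)
  pull out 2: (2/25) = +1  (since 25 mod 8 = 1)
  (1/25) = 1
Product of signs = -1

-1


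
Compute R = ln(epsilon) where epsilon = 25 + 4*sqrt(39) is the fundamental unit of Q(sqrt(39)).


epsilon = 25 + 4*sqrt(39)
= 49.9800
R = ln(49.9800)
= 3.9116

3.9116


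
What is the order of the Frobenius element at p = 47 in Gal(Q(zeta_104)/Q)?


The Frobenius at p in Gal(Q(zeta_n)/Q) = (Z/nZ)* is the class of p, so its order is ord_104(47), the smallest k >= 1 with 47^k = 1 mod 104.
n = 104 = 2^3 * 13, phi(104) = 48; the order divides phi(n).
Divisors of 48: 1, 2, 3, 4, 6, 8, 12, 16, 24, 48
Repeated squaring mod 104: 47^1 = 47, 47^2 = 25, 47^4 = 1, 47^8 = 1, 47^16 = 1, 47^32 = 1
Test divisors in increasing order:
  k=1: 47^1 = 47 mod 104
  k=2: 47^2 = 25 mod 104
  k=3: 47^3 = 25 * 47 = 31 mod 104
  k=4: 47^4 = 1 mod 104  <- first divisor giving 1
Order = 4

4


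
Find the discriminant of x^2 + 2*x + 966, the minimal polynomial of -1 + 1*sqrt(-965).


The element -1 + 1*sqrt(-965) has minimal polynomial:
x^2 + 2*x + 966
Discriminant = (2)^2 - 4*(966)
= 4 - 3864
= -3860

-3860


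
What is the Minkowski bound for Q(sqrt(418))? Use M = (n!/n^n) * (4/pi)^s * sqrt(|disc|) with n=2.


d = 418, d mod 4 = 2, so disc(K) = 4d = 1672; |disc(K)| = 1672
Real quadratic field, so n = 2, s = r2 = 0, r1 = 2
M = (n!/n^n) * (4/pi)^s * sqrt(|disc(K)|) = (2!/2^2) * (4/pi)^0 * sqrt(1672)
= 0.5 * 1.000000 * 40.890097
= 20.4450

20.4450


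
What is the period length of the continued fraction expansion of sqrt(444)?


Run the CF algorithm for sqrt(444).
a_0 = floor(sqrt(444)) = 21; set m_0=0, q_0=1.
Recurrence: m' = q*a - m,  q' = (d - m'^2)/q,  a' = floor((a_0 + m')/q').
  step 1: m=21, q=3, a=14
  step 2: m=21, q=1, a=42
a_2 = 2*a_0 = 42, so the period closes here.
sqrt(444) = [21; 14, 42]
Period length = 2

2


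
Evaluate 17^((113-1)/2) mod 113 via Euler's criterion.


p = 113 is prime and the exponent is (p-1)/2 = 56, so by Euler's criterion 17^56 = (17/113) = +1 or -1 mod 113.
Compute by square-and-multiply:
  56 = 32 + 16 + 8 (binary 111000)
  Repeated squaring mod 113: 17^1 = 17, 17^2 = 63, 17^4 = 14, 17^8 = 83, 17^16 = 109, 17^32 = 16
  17^56 = 17^32 * 17^16 * 17^8 = 16 * 109 * 83 mod 113
    16 * 109 = 1744 = 49 mod 113
    49 * 83 = 4067 = 112 mod 113
  17^56 = 112 mod 113
Result 112 = p - 1 = -1 mod 113: 17 is a quadratic non-residue mod 113. As a residue in [0, p-1] the value is 112.
17^56 mod 113 = 112

112


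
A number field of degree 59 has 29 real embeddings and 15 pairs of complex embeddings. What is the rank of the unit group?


By Dirichlet's unit theorem:
rank = r1 + r2 - 1
= 29 + 15 - 1
= 43

43


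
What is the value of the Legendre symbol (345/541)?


p = 541 is prime, so compute (345/541) with the reciprocity algorithm (Jacobi-symbol steps: pull out 2s via (2/n), flip via reciprocity, reduce):
  reciprocity: (345/541) -> +(541/345)
  reduce: (196/345)
  pull out 2: (2/345) = +1  (since 345 mod 8 = 1)
  pull out 2: (2/345) = +1  (since 345 mod 8 = 1)
  reciprocity: (49/345) -> +(345/49)
  reduce: (2/49)
  pull out 2: (2/49) = +1  (since 49 mod 8 = 1)
  (1/49) = 1
Product of signs = 1
(345/541) = 1

1


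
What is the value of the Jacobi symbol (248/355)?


Compute (248/355) via quadratic reciprocity:
  pull out 2: (2/355) = -1  (since 355 mod 8 = 3)
  pull out 2: (2/355) = -1  (since 355 mod 8 = 3)
  pull out 2: (2/355) = -1  (since 355 mod 8 = 3)
  reciprocity: (31/355) -> -(355/31)
  reduce: (14/31)
  pull out 2: (2/31) = +1  (since 31 mod 8 = 7)
  reciprocity: (7/31) -> -(31/7)
  reduce: (3/7)
  reciprocity: (3/7) -> -(7/3)
  reduce: (1/3)
  (1/3) = 1
Product of signs = 1

1


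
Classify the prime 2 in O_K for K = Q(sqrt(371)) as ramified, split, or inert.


K = Q(sqrt(371)). Since d mod 4 = 3, disc(K) = 1484.
Check p | disc: 1484 mod 2 = 0.
p divides disc, so p ramifies: (p) = P^2 with e=2, f=1, g=1.
Therefore p is ramified.

ramified


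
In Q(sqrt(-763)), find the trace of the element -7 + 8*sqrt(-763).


Tr(a + b*sqrt(d)) = (a + b*sqrt(d)) + (a - b*sqrt(d)) = 2a
= 2 * (-7)
= -14

-14


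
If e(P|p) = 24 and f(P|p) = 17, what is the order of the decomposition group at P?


|D_P| = e * f
= 24 * 17
= 408

408


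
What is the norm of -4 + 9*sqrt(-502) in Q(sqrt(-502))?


N(a + b*sqrt(d)) = a^2 - d*b^2
= (-4)^2 - (-502)*(9)^2
= 16 + 40662
= 40678

40678


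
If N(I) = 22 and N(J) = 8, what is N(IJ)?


N(IJ) = N(I) * N(J)
= 22 * 8
= 176

176


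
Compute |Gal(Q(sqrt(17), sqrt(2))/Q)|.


The 2 square roots of distinct primes are multiplicatively independent over Q,
so [K:Q] = 2^2 and Gal(K/Q) is isomorphic to (Z/2Z)^2.
|Gal| = 2^2 = 4

4


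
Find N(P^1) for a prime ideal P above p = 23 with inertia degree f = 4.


N(P^a) = p^(a*f)
= 23^(1*4)
= 23^4
= 279841

279841


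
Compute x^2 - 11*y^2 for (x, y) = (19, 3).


x^2 - d*y^2
= 19^2 - 11*3^2
= 361 - 99
= 262

262


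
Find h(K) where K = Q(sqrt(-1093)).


K = Q(sqrt(-1093)). d mod 4 = 3, so D = disc(K) = 4d = -4372
h(K) equals the number of primitive reduced positive-definite forms (a, b, c) = a*x^2 + b*x*y + c*y^2 with b^2 - 4ac = D,
where reduced means |b| <= a <= c, with b >= 0 whenever |b| = a or a = c, and primitive means gcd(a, b, c) = 1.
Reduced forces 3a^2 <= |D| = 4372, so 1 <= a <= 38; b must have the parity of D, and c = (b^2 - D)/(4a) must be an integer >= a.
Enumerate a = 1..38, b in [-a, a]:
  a=1: (1, 0, 1093)  [1]
  a=2: (2, 2, 547)  [1]
  a=3..12: none
  a=13: (13, -10, 86), (13, 10, 86)  [2]
  a=14..18: none
  a=19: (19, -6, 58), (19, 6, 58)  [2]
  a=20..25: none
  a=26: (26, -10, 43), (26, 10, 43)  [2]
  a=27..28: none
  a=29: (29, -6, 38), (29, 6, 38)  [2]
  a=30..38: none
Total reduced forms: 1 + 1 + 2 + 2 + 2 + 2 = 10
h = 10

10


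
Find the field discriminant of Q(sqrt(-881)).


For K = Q(sqrt(d)) with d squarefree: disc(K) = d if d = 1 mod 4, and disc(K) = 4d if d = 2 or 3 mod 4.
Here d = -881, and d mod 4 = 3.
d = 3 mod 4, not 1 (O_K = Z[sqrt(d)]), so disc(K) = 4d = 4 * (-881) = -3524

-3524


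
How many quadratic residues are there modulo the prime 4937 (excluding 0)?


For prime p, the number of non-zero quadratic residues is (p-1)/2.
= (4937-1)/2
= 2468

2468


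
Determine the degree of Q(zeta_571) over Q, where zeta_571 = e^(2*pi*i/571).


The degree equals Euler's totient phi(571).
571 = 571
phi(571) = 570

570


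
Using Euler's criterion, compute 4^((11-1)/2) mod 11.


p = 11 is prime and the exponent is (p-1)/2 = 5, so by Euler's criterion 4^5 = (4/11) = +1 or -1 mod 11.
Compute by square-and-multiply:
  5 = 4 + 1 (binary 101)
  Repeated squaring mod 11: 4^1 = 4, 4^2 = 5, 4^4 = 3
  4^5 = 4^4 * 4^1 = 3 * 4 mod 11
    3 * 4 = 12 = 1 mod 11
  4^5 = 1 mod 11
Result 1: 4 is a quadratic residue mod 11.
4^5 mod 11 = 1

1


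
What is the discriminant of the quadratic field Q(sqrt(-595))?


For K = Q(sqrt(d)) with d squarefree: disc(K) = d if d = 1 mod 4, and disc(K) = 4d if d = 2 or 3 mod 4.
Here d = -595, and d mod 4 = 1.
d = 1 mod 4 (O_K = Z[(1+sqrt(d))/2]), so disc(K) = d = -595

-595


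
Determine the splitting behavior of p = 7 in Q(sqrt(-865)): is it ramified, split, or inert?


K = Q(sqrt(-865)). Since d mod 4 = 3, disc(K) = -3460.
Check p | disc: -3460 mod 7 = 5.
p does not divide disc. Compute Legendre symbol (d/p):
3^((7-1)/2) mod 7 = -1
(d/p) = -1, so p is inert: (p) stays prime with e=1, f=2, g=1.
Therefore p is inert.

inert


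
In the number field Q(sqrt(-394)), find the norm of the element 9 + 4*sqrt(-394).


N(a + b*sqrt(d)) = a^2 - d*b^2
= (9)^2 - (-394)*(4)^2
= 81 + 6304
= 6385

6385


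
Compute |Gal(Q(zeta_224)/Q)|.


|Gal(Q(zeta_224)/Q)| = phi(224)
= 96

96


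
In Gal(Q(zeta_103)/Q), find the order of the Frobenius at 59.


The Frobenius at p in Gal(Q(zeta_n)/Q) = (Z/nZ)* is the class of p, so its order is ord_103(59), the smallest k >= 1 with 59^k = 1 mod 103.
n = 103 = 103, phi(103) = 102; the order divides phi(n).
Divisors of 102: 1, 2, 3, 6, 17, 34, 51, 102
Repeated squaring mod 103: 59^1 = 59, 59^2 = 82, 59^4 = 29, 59^8 = 17, 59^16 = 83, 59^32 = 91, 59^64 = 41
Test divisors in increasing order:
  k=1: 59^1 = 59 mod 103
  k=2: 59^2 = 82 mod 103
  k=3: 59^3 = 82 * 59 = 100 mod 103
  k=6: 59^6 = 29 * 82 = 9 mod 103
  k=17: 59^17 = 83 * 59 = 56 mod 103
  k=34: 59^34 = 91 * 82 = 46 mod 103
  k=51: 59^51 = 91 * 83 * 82 * 59 = 1 mod 103  <- first divisor giving 1
Order = 51

51


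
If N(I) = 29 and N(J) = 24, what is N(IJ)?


N(IJ) = N(I) * N(J)
= 29 * 24
= 696

696


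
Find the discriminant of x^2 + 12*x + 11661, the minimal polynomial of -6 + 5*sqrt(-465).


The element -6 + 5*sqrt(-465) has minimal polynomial:
x^2 + 12*x + 11661
Discriminant = (12)^2 - 4*(11661)
= 144 - 46644
= -46500

-46500


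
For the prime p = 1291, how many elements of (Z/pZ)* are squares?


For prime p, the number of non-zero quadratic residues is (p-1)/2.
= (1291-1)/2
= 645

645


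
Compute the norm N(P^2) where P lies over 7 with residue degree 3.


N(P^a) = p^(a*f)
= 7^(2*3)
= 7^6
= 117649

117649


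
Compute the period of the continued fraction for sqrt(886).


Run the CF algorithm for sqrt(886).
a_0 = floor(sqrt(886)) = 29; set m_0=0, q_0=1.
Recurrence: m' = q*a - m,  q' = (d - m'^2)/q,  a' = floor((a_0 + m')/q').
  step 1: m=29, q=45, a=1
  step 2: m=16, q=14, a=3
  step 3: m=26, q=15, a=3
  step 4: m=19, q=35, a=1
  step 5: m=16, q=18, a=2
  step 6: m=20, q=27, a=1
  step 7: m=7, q=31, a=1
  step 8: m=24, q=10, a=5
  step 9: m=26, q=21, a=2
  step 10: m=16, q=30, a=1
  step 11: m=14, q=23, a=1
  step 12: m=9, q=35, a=1
  step 13: m=26, q=6, a=9
  step 14: m=28, q=17, a=3
  step 15: m=23, q=21, a=2
  step 16: m=19, q=25, a=1
  step 17: m=6, q=34, a=1
  step 18: m=28, q=3, a=19
  step 19: m=29, q=15, a=3
  step 20: m=16, q=42, a=1
  step 21: m=26, q=5, a=11
  step 22: m=29, q=9, a=6
  step 23: m=25, q=29, a=1
  step 24: m=4, q=30, a=1
  step 25: m=26, q=7, a=7
  step 26: m=23, q=51, a=1
  step 27: m=28, q=2, a=28
  step 28: m=28, q=51, a=1
  step 29: m=23, q=7, a=7
  step 30: m=26, q=30, a=1
  step 31: m=4, q=29, a=1
  step 32: m=25, q=9, a=6
  step 33: m=29, q=5, a=11
  step 34: m=26, q=42, a=1
  step 35: m=16, q=15, a=3
  step 36: m=29, q=3, a=19
  step 37: m=28, q=34, a=1
  step 38: m=6, q=25, a=1
  step 39: m=19, q=21, a=2
  step 40: m=23, q=17, a=3
  step 41: m=28, q=6, a=9
  step 42: m=26, q=35, a=1
  step 43: m=9, q=23, a=1
  step 44: m=14, q=30, a=1
  step 45: m=16, q=21, a=2
  step 46: m=26, q=10, a=5
  step 47: m=24, q=31, a=1
  step 48: m=7, q=27, a=1
  step 49: m=20, q=18, a=2
  step 50: m=16, q=35, a=1
  step 51: m=19, q=15, a=3
  step 52: m=26, q=14, a=3
  step 53: m=16, q=45, a=1
  step 54: m=29, q=1, a=58
a_54 = 2*a_0 = 58, so the period closes here.
sqrt(886) = [29; 1, 3, 3, 1, 2, 1, 1, 5, 2, 1, 1, 1, 9, 3, 2, 1, 1, 19, 3, 1, 11, 6, 1, 1, 7, 1, 28, 1, 7, 1, 1, 6, 11, 1, 3, 19, 1, 1, 2, 3, 9, 1, 1, 1, 2, 5, 1, 1, 2, 1, 3, 3, 1, 58]
Period length = 54

54


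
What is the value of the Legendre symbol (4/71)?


p = 71 is prime, so compute (4/71) with the reciprocity algorithm (Jacobi-symbol steps: pull out 2s via (2/n), flip via reciprocity, reduce):
  pull out 2: (2/71) = +1  (since 71 mod 8 = 7)
  pull out 2: (2/71) = +1  (since 71 mod 8 = 7)
  (1/71) = 1
Product of signs = 1
(4/71) = 1

1


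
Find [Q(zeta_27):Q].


The degree equals Euler's totient phi(27).
27 = 3^3
phi(27) = 18

18


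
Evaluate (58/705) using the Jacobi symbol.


Compute (58/705) via quadratic reciprocity:
  pull out 2: (2/705) = +1  (since 705 mod 8 = 1)
  reciprocity: (29/705) -> +(705/29)
  reduce: (9/29)
  reciprocity: (9/29) -> +(29/9)
  reduce: (2/9)
  pull out 2: (2/9) = +1  (since 9 mod 8 = 1)
  (1/9) = 1
Product of signs = 1

1


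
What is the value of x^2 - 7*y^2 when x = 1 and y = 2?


x^2 - d*y^2
= 1^2 - 7*2^2
= 1 - 28
= -27

-27


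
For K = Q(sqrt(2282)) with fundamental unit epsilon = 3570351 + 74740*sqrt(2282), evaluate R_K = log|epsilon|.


epsilon = 3570351 + 74740*sqrt(2282)
= 7.1407e+06
R = ln(7.1407e+06)
= 15.7813

15.7813


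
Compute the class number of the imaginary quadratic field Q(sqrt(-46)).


K = Q(sqrt(-46)). d mod 4 = 2, so D = disc(K) = 4d = -184
h(K) equals the number of primitive reduced positive-definite forms (a, b, c) = a*x^2 + b*x*y + c*y^2 with b^2 - 4ac = D,
where reduced means |b| <= a <= c, with b >= 0 whenever |b| = a or a = c, and primitive means gcd(a, b, c) = 1.
Reduced forces 3a^2 <= |D| = 184, so 1 <= a <= 7; b must have the parity of D, and c = (b^2 - D)/(4a) must be an integer >= a.
Enumerate a = 1..7, b in [-a, a]:
  a=1: (1, 0, 46)  [1]
  a=2: (2, 0, 23)  [1]
  a=3..4: none
  a=5: (5, -4, 10), (5, 4, 10)  [2]
  a=6..7: none
Total reduced forms: 1 + 1 + 2 = 4
h = 4

4


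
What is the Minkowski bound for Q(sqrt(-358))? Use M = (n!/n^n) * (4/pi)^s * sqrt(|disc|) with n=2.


d = -358, d mod 4 = 2, so disc(K) = 4d = -1432; |disc(K)| = 1432
Imaginary quadratic field, so n = 2, s = r2 = 1, r1 = 0
M = (n!/n^n) * (4/pi)^s * sqrt(|disc(K)|) = (2!/2^2) * (4/pi)^1 * sqrt(1432)
= 0.5 * 1.273240 * 37.841776
= 24.0908

24.0908


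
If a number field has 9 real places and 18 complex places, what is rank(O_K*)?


By Dirichlet's unit theorem:
rank = r1 + r2 - 1
= 9 + 18 - 1
= 26

26


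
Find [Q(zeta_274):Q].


The degree equals Euler's totient phi(274).
274 = 2 * 137
phi(274) = 136

136


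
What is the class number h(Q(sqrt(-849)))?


K = Q(sqrt(-849)). d mod 4 = 3, so D = disc(K) = 4d = -3396
h(K) equals the number of primitive reduced positive-definite forms (a, b, c) = a*x^2 + b*x*y + c*y^2 with b^2 - 4ac = D,
where reduced means |b| <= a <= c, with b >= 0 whenever |b| = a or a = c, and primitive means gcd(a, b, c) = 1.
Reduced forces 3a^2 <= |D| = 3396, so 1 <= a <= 33; b must have the parity of D, and c = (b^2 - D)/(4a) must be an integer >= a.
Enumerate a = 1..33, b in [-a, a]:
  a=1: (1, 0, 849)  [1]
  a=2: (2, 2, 425)  [1]
  a=3: (3, 0, 283)  [1]
  a=4: none
  a=5: (5, -2, 170), (5, 2, 170)  [2]
  a=6: (6, 6, 143)  [1]
  a=7..9: none
  a=10: (10, -2, 85), (10, 2, 85)  [2]
  a=11: (11, -6, 78), (11, 6, 78)  [2]
  a=12: none
  a=13: (13, -6, 66), (13, 6, 66)  [2]
  a=14: none
  a=15: (15, -12, 59), (15, 12, 59)  [2]
  a=16: none
  a=17: (17, -2, 50), (17, 2, 50)  [2]
  a=18: none
  a=19: (19, -10, 46), (19, 10, 46)  [2]
  a=20..21: none
  a=22: (22, -6, 39), (22, 6, 39)  [2]
  a=23: (23, -10, 38), (23, 10, 38)  [2]
  a=24: none
  a=25: (25, -2, 34), (25, 2, 34)  [2]
  a=26: (26, -6, 33), (26, 6, 33)  [2]
  a=27..29: none
  a=30: (30, -18, 31), (30, 18, 31)  [2]
  a=31..33: none
Total reduced forms: 1 + 1 + 1 + 2 + 1 + 2 + 2 + 2 + 2 + 2 + 2 + 2 + 2 + 2 + 2 + 2 = 28
h = 28

28


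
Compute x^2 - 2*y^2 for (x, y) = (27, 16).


x^2 - d*y^2
= 27^2 - 2*16^2
= 729 - 512
= 217

217


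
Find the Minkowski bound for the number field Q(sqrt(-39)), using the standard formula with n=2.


d = -39, d mod 4 = 1, so disc(K) = d = -39; |disc(K)| = 39
Imaginary quadratic field, so n = 2, s = r2 = 1, r1 = 0
M = (n!/n^n) * (4/pi)^s * sqrt(|disc(K)|) = (2!/2^2) * (4/pi)^1 * sqrt(39)
= 0.5 * 1.273240 * 6.244998
= 3.9757

3.9757


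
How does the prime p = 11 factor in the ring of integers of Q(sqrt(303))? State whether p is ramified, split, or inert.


K = Q(sqrt(303)). Since d mod 4 = 3, disc(K) = 1212.
Check p | disc: 1212 mod 11 = 2.
p does not divide disc. Compute Legendre symbol (d/p):
6^((11-1)/2) mod 11 = -1
(d/p) = -1, so p is inert: (p) stays prime with e=1, f=2, g=1.
Therefore p is inert.

inert


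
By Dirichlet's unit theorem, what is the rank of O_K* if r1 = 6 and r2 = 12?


By Dirichlet's unit theorem:
rank = r1 + r2 - 1
= 6 + 12 - 1
= 17

17


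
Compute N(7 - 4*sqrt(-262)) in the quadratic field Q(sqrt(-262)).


N(a + b*sqrt(d)) = a^2 - d*b^2
= (7)^2 - (-262)*(-4)^2
= 49 + 4192
= 4241

4241


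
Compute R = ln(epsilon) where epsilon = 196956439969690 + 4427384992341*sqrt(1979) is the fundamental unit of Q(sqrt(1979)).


epsilon = 196956439969690 + 4427384992341*sqrt(1979)
= 3.9391e+14
R = ln(3.9391e+14)
= 33.6072

33.6072


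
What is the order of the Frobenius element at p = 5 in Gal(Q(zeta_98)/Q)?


The Frobenius at p in Gal(Q(zeta_n)/Q) = (Z/nZ)* is the class of p, so its order is ord_98(5), the smallest k >= 1 with 5^k = 1 mod 98.
n = 98 = 2 * 7^2, phi(98) = 42; the order divides phi(n).
Divisors of 42: 1, 2, 3, 6, 7, 14, 21, 42
Repeated squaring mod 98: 5^1 = 5, 5^2 = 25, 5^4 = 37, 5^8 = 95, 5^16 = 9, 5^32 = 81
Test divisors in increasing order:
  k=1: 5^1 = 5 mod 98
  k=2: 5^2 = 25 mod 98
  k=3: 5^3 = 25 * 5 = 27 mod 98
  k=6: 5^6 = 37 * 25 = 43 mod 98
  k=7: 5^7 = 37 * 25 * 5 = 19 mod 98
  k=14: 5^14 = 95 * 37 * 25 = 67 mod 98
  k=21: 5^21 = 9 * 37 * 5 = 97 mod 98
  k=42: 5^42 = 81 * 95 * 25 = 1 mod 98  <- first divisor giving 1
Order = 42

42


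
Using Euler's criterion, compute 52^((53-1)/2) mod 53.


p = 53 is prime and the exponent is (p-1)/2 = 26, so by Euler's criterion 52^26 = (52/53) = +1 or -1 mod 53.
Compute by square-and-multiply:
  26 = 16 + 8 + 2 (binary 11010)
  Repeated squaring mod 53: 52^1 = 52, 52^2 = 1, 52^4 = 1, 52^8 = 1, 52^16 = 1
  52^26 = 52^16 * 52^8 * 52^2 = 1 * 1 * 1 mod 53
    1 * 1 = 1 = 1 mod 53
    1 * 1 = 1 = 1 mod 53
  52^26 = 1 mod 53
Result 1: 52 is a quadratic residue mod 53.
52^26 mod 53 = 1

1


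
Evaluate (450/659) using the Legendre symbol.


p = 659 is prime, so compute (450/659) with the reciprocity algorithm (Jacobi-symbol steps: pull out 2s via (2/n), flip via reciprocity, reduce):
  pull out 2: (2/659) = -1  (since 659 mod 8 = 3)
  reciprocity: (225/659) -> +(659/225)
  reduce: (209/225)
  reciprocity: (209/225) -> +(225/209)
  reduce: (16/209)
  pull out 2: (2/209) = +1  (since 209 mod 8 = 1)
  pull out 2: (2/209) = +1  (since 209 mod 8 = 1)
  pull out 2: (2/209) = +1  (since 209 mod 8 = 1)
  pull out 2: (2/209) = +1  (since 209 mod 8 = 1)
  (1/209) = 1
Product of signs = -1
(450/659) = -1

-1


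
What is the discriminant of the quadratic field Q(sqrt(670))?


For K = Q(sqrt(d)) with d squarefree: disc(K) = d if d = 1 mod 4, and disc(K) = 4d if d = 2 or 3 mod 4.
Here d = 670, and d mod 4 = 2.
d = 2 mod 4, not 1 (O_K = Z[sqrt(d)]), so disc(K) = 4d = 4 * (670) = 2680

2680


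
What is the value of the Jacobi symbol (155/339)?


Compute (155/339) via quadratic reciprocity:
  reciprocity: (155/339) -> -(339/155)
  reduce: (29/155)
  reciprocity: (29/155) -> +(155/29)
  reduce: (10/29)
  pull out 2: (2/29) = -1  (since 29 mod 8 = 5)
  reciprocity: (5/29) -> +(29/5)
  reduce: (4/5)
  pull out 2: (2/5) = -1  (since 5 mod 8 = 5)
  pull out 2: (2/5) = -1  (since 5 mod 8 = 5)
  (1/5) = 1
Product of signs = 1

1


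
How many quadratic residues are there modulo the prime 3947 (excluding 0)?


For prime p, the number of non-zero quadratic residues is (p-1)/2.
= (3947-1)/2
= 1973

1973


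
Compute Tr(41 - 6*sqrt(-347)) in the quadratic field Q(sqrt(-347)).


Tr(a + b*sqrt(d)) = (a + b*sqrt(d)) + (a - b*sqrt(d)) = 2a
= 2 * (41)
= 82

82


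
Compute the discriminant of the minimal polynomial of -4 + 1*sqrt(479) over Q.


The element -4 + 1*sqrt(479) has minimal polynomial:
x^2 + 8*x - 463
Discriminant = (8)^2 - 4*(-463)
= 64 + 1852
= 1916

1916


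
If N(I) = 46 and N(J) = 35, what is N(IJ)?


N(IJ) = N(I) * N(J)
= 46 * 35
= 1610

1610


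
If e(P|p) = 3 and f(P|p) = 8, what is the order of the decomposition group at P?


|D_P| = e * f
= 3 * 8
= 24

24


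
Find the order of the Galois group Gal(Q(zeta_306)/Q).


|Gal(Q(zeta_306)/Q)| = phi(306)
= 96

96


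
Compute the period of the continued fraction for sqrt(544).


Run the CF algorithm for sqrt(544).
a_0 = floor(sqrt(544)) = 23; set m_0=0, q_0=1.
Recurrence: m' = q*a - m,  q' = (d - m'^2)/q,  a' = floor((a_0 + m')/q').
  step 1: m=23, q=15, a=3
  step 2: m=22, q=4, a=11
  step 3: m=22, q=15, a=3
  step 4: m=23, q=1, a=46
a_4 = 2*a_0 = 46, so the period closes here.
sqrt(544) = [23; 3, 11, 3, 46]
Period length = 4

4


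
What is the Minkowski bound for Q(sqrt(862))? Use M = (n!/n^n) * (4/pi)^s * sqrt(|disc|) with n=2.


d = 862, d mod 4 = 2, so disc(K) = 4d = 3448; |disc(K)| = 3448
Real quadratic field, so n = 2, s = r2 = 0, r1 = 2
M = (n!/n^n) * (4/pi)^s * sqrt(|disc(K)|) = (2!/2^2) * (4/pi)^0 * sqrt(3448)
= 0.5 * 1.000000 * 58.719673
= 29.3598

29.3598


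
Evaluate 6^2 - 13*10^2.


x^2 - d*y^2
= 6^2 - 13*10^2
= 36 - 1300
= -1264

-1264


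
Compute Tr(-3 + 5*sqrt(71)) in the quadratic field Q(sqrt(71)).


Tr(a + b*sqrt(d)) = (a + b*sqrt(d)) + (a - b*sqrt(d)) = 2a
= 2 * (-3)
= -6

-6


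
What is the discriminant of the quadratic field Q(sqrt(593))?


For K = Q(sqrt(d)) with d squarefree: disc(K) = d if d = 1 mod 4, and disc(K) = 4d if d = 2 or 3 mod 4.
Here d = 593, and d mod 4 = 1.
d = 1 mod 4 (O_K = Z[(1+sqrt(d))/2]), so disc(K) = d = 593

593


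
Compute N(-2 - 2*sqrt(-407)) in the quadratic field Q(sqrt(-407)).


N(a + b*sqrt(d)) = a^2 - d*b^2
= (-2)^2 - (-407)*(-2)^2
= 4 + 1628
= 1632

1632


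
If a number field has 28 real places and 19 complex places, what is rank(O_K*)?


By Dirichlet's unit theorem:
rank = r1 + r2 - 1
= 28 + 19 - 1
= 46

46


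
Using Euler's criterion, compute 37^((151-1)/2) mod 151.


p = 151 is prime and the exponent is (p-1)/2 = 75, so by Euler's criterion 37^75 = (37/151) = +1 or -1 mod 151.
Compute by square-and-multiply:
  75 = 64 + 8 + 2 + 1 (binary 1001011)
  Repeated squaring mod 151: 37^1 = 37, 37^2 = 10, 37^4 = 100, 37^8 = 34, 37^16 = 99, 37^32 = 137, 37^64 = 45
  37^75 = 37^64 * 37^8 * 37^2 * 37^1 = 45 * 34 * 10 * 37 mod 151
    45 * 34 = 1530 = 20 mod 151
    20 * 10 = 200 = 49 mod 151
    49 * 37 = 1813 = 1 mod 151
  37^75 = 1 mod 151
Result 1: 37 is a quadratic residue mod 151.
37^75 mod 151 = 1

1


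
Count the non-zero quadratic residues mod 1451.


For prime p, the number of non-zero quadratic residues is (p-1)/2.
= (1451-1)/2
= 725

725


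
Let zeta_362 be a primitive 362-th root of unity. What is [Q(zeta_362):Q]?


The degree equals Euler's totient phi(362).
362 = 2 * 181
phi(362) = 180

180


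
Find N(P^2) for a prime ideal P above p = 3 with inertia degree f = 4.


N(P^a) = p^(a*f)
= 3^(2*4)
= 3^8
= 6561

6561


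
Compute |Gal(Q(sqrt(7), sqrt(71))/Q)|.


The 2 square roots of distinct primes are multiplicatively independent over Q,
so [K:Q] = 2^2 and Gal(K/Q) is isomorphic to (Z/2Z)^2.
|Gal| = 2^2 = 4

4


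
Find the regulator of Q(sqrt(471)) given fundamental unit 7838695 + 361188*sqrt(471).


epsilon = 7838695 + 361188*sqrt(471)
= 1.5677e+07
R = ln(1.5677e+07)
= 16.5677

16.5677


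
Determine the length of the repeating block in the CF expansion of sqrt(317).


Run the CF algorithm for sqrt(317).
a_0 = floor(sqrt(317)) = 17; set m_0=0, q_0=1.
Recurrence: m' = q*a - m,  q' = (d - m'^2)/q,  a' = floor((a_0 + m')/q').
  step 1: m=17, q=28, a=1
  step 2: m=11, q=7, a=4
  step 3: m=17, q=4, a=8
  step 4: m=15, q=23, a=1
  step 5: m=8, q=11, a=2
  step 6: m=14, q=11, a=2
  step 7: m=8, q=23, a=1
  step 8: m=15, q=4, a=8
  step 9: m=17, q=7, a=4
  step 10: m=11, q=28, a=1
  step 11: m=17, q=1, a=34
a_11 = 2*a_0 = 34, so the period closes here.
sqrt(317) = [17; 1, 4, 8, 1, 2, 2, 1, 8, 4, 1, 34]
Period length = 11

11
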